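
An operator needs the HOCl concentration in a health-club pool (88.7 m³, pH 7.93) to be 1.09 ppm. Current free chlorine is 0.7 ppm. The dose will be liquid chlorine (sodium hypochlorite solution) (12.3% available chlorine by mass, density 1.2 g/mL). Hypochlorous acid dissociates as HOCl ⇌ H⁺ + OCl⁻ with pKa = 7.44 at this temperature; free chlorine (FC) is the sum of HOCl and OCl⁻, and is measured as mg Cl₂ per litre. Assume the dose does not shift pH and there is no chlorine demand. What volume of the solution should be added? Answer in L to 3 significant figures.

Volume: 88.7 m³ = 88,700 L.
[OCl⁻]/[HOCl] = 10^(pH − pKa) = 10^(7.93 − 7.44) = 3.09; fraction as HOCl = 1/(1 + 3.09) = 0.2445.
Free chlorine required for 1.09 ppm HOCl: 1.09 / 0.2445 = 4.458 ppm.
FC to add: 4.458 − 0.7 = 3.758 mg/L as Cl₂.
Cl₂ equivalent: 3.758 mg/L × 88,700 L = 333.4 g.
Product at 12.3% available Cl: 333.4 / 0.123 = 2710 g.
Volume: 2710 g ÷ 1.2 g/mL = 2259 mL.

2.26 L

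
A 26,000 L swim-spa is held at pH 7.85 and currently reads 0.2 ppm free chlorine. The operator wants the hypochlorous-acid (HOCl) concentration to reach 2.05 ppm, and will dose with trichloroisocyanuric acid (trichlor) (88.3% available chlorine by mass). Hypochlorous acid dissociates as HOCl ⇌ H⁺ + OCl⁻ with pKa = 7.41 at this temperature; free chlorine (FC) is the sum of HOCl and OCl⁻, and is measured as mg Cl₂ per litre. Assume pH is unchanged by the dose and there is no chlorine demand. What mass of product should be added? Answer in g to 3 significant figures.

221 g

[OCl⁻]/[HOCl] = 10^(pH − pKa) = 10^(7.85 − 7.41) = 2.754; fraction as HOCl = 1/(1 + 2.754) = 0.2664.
Free chlorine required for 2.05 ppm HOCl: 2.05 / 0.2664 = 7.696 ppm.
FC to add: 7.696 − 0.2 = 7.496 mg/L as Cl₂.
Cl₂ equivalent: 7.496 mg/L × 26,000 L = 194.9 g.
Product at 88.3% available Cl: 194.9 / 0.883 = 220.7 g.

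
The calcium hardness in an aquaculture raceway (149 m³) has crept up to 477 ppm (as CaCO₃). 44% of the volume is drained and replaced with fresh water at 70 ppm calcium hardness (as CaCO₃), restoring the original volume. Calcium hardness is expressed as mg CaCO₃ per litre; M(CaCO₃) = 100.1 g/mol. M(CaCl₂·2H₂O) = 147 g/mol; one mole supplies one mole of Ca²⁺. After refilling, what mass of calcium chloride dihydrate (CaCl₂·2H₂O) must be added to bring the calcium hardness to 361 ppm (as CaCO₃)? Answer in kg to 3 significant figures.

13.8 kg

Volume: 149 m³ = 149,000 L.
After draining 44% and refilling: 477 × 0.56 + 70 × 0.44 = 297.92 ppm.
Deficit to target: 361 − 297.92 = 63.08 mg/L.
As CaCO₃: 63.08 mg/L × 149,000 L = 9399 g; ÷ 100.1 = 93.9 mol Ca²⁺.
Mass: 93.9 × 147 = 13,800 g.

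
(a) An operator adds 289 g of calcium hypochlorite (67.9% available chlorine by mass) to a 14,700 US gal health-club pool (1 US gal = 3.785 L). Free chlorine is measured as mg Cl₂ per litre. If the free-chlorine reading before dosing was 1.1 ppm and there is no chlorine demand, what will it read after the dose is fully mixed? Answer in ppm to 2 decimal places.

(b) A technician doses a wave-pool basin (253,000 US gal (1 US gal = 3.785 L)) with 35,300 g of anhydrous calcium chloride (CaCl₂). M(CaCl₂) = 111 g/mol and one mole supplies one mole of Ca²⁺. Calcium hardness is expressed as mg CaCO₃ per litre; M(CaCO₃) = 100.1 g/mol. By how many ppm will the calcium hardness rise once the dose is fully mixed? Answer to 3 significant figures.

(a) 4.63 ppm; (b) 33.2 ppm

(a) Volume: 14,700 US gal × 3.785 L/gal = 55,640 L.
(a) Available chlorine delivered: 289 g × 0.679 = 196.2 g as Cl₂.
(a) Concentration rise: 196.2 g / 55,640 L = 3.527 mg/L = 3.53 ppm.
(a) Final FC: 1.1 + 3.53 = 4.63 ppm.

(b) Volume: 253,000 US gal × 3.785 L/gal = 957,605 L.
(b) Moles of Ca²⁺: 35,300 g ÷ 111 g/mol = 318 mol.
(b) As CaCO₃: 318 mol × 100.1 g/mol = 31,830 g.
(b) Rise: 31,830 g / 957,605 L × 1000 = 33.24 mg/L.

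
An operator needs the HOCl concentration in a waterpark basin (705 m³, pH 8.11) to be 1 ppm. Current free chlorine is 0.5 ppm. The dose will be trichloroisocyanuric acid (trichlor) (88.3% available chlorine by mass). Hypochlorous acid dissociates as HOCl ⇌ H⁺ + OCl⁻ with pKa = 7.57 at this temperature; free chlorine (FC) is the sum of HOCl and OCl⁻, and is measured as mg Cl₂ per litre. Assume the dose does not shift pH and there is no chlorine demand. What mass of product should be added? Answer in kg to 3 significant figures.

3.17 kg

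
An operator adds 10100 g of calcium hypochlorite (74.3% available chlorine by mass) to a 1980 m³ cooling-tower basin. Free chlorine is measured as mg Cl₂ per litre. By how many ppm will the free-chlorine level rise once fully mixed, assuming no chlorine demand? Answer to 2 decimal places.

3.79 ppm

Volume: 1980 m³ = 1,980,000 L.
Available chlorine delivered: 10,100 g × 0.743 = 7504 g as Cl₂.
Concentration rise: 7504 g / 1,980,000 L = 3.79 mg/L = 3.79 ppm.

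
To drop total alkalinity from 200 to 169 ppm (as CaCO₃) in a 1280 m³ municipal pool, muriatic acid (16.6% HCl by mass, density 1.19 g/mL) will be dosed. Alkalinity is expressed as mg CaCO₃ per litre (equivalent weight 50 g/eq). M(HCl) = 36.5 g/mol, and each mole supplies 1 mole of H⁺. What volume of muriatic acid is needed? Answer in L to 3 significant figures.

Volume: 1280 m³ = 1,280,000 L.
Alkalinity to neutralize: (200 − 169) = 31 mg/L as CaCO₃ × 1,280,000 L = 39,680 g as CaCO₃.
Equivalents of H⁺ required: 39,680 ÷ 50 g/eq = 793.6 eq = 793.6 mol HCl.
Mass of HCl: 793.6 × 36.5 = 28,970 g.
Mass of 16.6% solution: 28,970 / 0.166 = 174,500 g.
Volume: 174,500 g ÷ 1.19 g/mL = 146,600 mL.

147 L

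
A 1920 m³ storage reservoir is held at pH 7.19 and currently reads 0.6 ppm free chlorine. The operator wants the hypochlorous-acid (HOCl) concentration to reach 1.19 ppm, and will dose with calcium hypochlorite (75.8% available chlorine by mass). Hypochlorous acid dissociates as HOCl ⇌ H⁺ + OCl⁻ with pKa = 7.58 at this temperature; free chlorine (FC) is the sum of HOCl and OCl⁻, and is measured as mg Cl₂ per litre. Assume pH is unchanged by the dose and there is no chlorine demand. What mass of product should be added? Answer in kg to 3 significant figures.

2.72 kg

Volume: 1920 m³ = 1,920,000 L.
[OCl⁻]/[HOCl] = 10^(pH − pKa) = 10^(7.19 − 7.58) = 0.4074; fraction as HOCl = 1/(1 + 0.4074) = 0.7105.
Free chlorine required for 1.19 ppm HOCl: 1.19 / 0.7105 = 1.675 ppm.
FC to add: 1.675 − 0.6 = 1.075 mg/L as Cl₂.
Cl₂ equivalent: 1.075 mg/L × 1,920,000 L = 2064 g.
Product at 75.8% available Cl: 2064 / 0.758 = 2722 g.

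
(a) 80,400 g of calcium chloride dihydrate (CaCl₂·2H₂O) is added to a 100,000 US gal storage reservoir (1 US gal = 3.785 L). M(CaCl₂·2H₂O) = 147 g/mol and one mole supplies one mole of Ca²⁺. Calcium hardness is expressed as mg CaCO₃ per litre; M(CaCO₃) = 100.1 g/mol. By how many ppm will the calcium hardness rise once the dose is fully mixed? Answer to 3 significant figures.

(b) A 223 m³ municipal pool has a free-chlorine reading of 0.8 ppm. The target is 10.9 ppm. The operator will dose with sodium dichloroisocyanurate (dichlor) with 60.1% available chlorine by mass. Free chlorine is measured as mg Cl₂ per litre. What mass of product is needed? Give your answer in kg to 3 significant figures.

(a) Volume: 100,000 US gal × 3.785 L/gal = 378,500 L.
(a) Moles of Ca²⁺: 80,400 g ÷ 147 g/mol = 546.9 mol.
(a) As CaCO₃: 546.9 mol × 100.1 g/mol = 54,750 g.
(a) Rise: 54,750 g / 378,500 L × 1000 = 144.6 mg/L.

(b) Volume: 223 m³ = 223,000 L.
(b) Chlorine deficit: 10.9 − 0.8 = 10.1 ppm = 10.1 mg/L as Cl₂.
(b) Cl₂ equivalent needed: 10.1 mg/L × 223,000 L = 2,252,000 mg = 2252 g.
(b) Product at 60.1% available chlorine: 2252 / 0.601 = 3748 g.

(a) 145 ppm; (b) 3.75 kg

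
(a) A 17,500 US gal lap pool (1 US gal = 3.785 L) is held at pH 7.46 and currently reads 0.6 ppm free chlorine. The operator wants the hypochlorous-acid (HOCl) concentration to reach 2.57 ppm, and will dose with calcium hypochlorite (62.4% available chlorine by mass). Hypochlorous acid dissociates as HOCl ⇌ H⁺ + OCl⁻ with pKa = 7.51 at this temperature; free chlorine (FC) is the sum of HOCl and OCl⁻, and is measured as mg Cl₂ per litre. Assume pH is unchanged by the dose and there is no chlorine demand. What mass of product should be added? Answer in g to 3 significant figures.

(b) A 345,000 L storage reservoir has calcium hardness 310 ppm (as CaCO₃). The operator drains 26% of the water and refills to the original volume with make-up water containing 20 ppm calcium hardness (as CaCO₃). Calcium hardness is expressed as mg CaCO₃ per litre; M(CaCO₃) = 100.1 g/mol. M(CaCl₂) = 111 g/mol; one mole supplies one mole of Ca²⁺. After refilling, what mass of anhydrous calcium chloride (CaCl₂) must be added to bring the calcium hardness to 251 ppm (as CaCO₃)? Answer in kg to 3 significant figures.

(a) 452 g; (b) 6.27 kg

(a) Volume: 17,500 US gal × 3.785 L/gal = 66,238 L.
(a) [OCl⁻]/[HOCl] = 10^(pH − pKa) = 10^(7.46 − 7.51) = 0.8913; fraction as HOCl = 1/(1 + 0.8913) = 0.5288.
(a) Free chlorine required for 2.57 ppm HOCl: 2.57 / 0.5288 = 4.861 ppm.
(a) FC to add: 4.861 − 0.6 = 4.261 mg/L as Cl₂.
(a) Cl₂ equivalent: 4.261 mg/L × 66,238 L = 282.2 g.
(a) Product at 62.4% available Cl: 282.2 / 0.624 = 452.3 g.

(b) After draining 26% and refilling: 310 × 0.74 + 20 × 0.26 = 234.6 ppm.
(b) Deficit to target: 251 − 234.6 = 16.4 mg/L.
(b) As CaCO₃: 16.4 mg/L × 345,000 L = 5658 g; ÷ 100.1 = 56.52 mol Ca²⁺.
(b) Mass: 56.52 × 111 = 6274 g.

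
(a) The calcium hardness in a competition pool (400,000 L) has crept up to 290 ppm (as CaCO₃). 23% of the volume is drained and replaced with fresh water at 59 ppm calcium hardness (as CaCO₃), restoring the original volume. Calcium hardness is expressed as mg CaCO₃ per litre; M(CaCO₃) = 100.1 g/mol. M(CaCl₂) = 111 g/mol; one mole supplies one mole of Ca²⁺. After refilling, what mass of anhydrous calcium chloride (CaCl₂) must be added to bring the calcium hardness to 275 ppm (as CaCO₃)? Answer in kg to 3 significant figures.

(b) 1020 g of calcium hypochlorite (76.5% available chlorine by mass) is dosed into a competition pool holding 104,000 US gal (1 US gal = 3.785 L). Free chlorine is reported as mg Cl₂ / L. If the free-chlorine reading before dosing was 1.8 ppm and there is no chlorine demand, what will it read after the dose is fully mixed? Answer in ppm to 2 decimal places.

(a) After draining 23% and refilling: 290 × 0.77 + 59 × 0.23 = 236.87 ppm.
(a) Deficit to target: 275 − 236.87 = 38.13 mg/L.
(a) As CaCO₃: 38.13 mg/L × 400,000 L = 15,250 g; ÷ 100.1 = 152.4 mol Ca²⁺.
(a) Mass: 152.4 × 111 = 16,910 g.

(b) Volume: 104,000 US gal × 3.785 L/gal = 393,640 L.
(b) Available chlorine delivered: 1020 g × 0.765 = 780.3 g as Cl₂.
(b) Concentration rise: 780.3 g / 393,640 L = 1.982 mg/L = 1.98 ppm.
(b) Final FC: 1.8 + 1.98 = 3.78 ppm.

(a) 16.9 kg; (b) 3.78 ppm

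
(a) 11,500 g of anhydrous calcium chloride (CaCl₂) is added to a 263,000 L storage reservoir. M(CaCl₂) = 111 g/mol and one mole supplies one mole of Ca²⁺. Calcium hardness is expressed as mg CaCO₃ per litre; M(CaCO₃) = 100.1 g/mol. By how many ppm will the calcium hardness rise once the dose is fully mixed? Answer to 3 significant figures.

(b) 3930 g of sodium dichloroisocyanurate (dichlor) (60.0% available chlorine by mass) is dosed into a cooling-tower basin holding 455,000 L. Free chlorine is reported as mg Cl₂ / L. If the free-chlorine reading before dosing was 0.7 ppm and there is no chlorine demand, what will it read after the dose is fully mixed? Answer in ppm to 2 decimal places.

(a) Moles of Ca²⁺: 11,500 g ÷ 111 g/mol = 103.6 mol.
(a) As CaCO₃: 103.6 mol × 100.1 g/mol = 10,370 g.
(a) Rise: 10,370 g / 263,000 L × 1000 = 39.43 mg/L.

(b) Available chlorine delivered: 3930 g × 0.6 = 2358 g as Cl₂.
(b) Concentration rise: 2358 g / 455,000 L = 5.182 mg/L = 5.18 ppm.
(b) Final FC: 0.7 + 5.18 = 5.88 ppm.

(a) 39.4 ppm; (b) 5.88 ppm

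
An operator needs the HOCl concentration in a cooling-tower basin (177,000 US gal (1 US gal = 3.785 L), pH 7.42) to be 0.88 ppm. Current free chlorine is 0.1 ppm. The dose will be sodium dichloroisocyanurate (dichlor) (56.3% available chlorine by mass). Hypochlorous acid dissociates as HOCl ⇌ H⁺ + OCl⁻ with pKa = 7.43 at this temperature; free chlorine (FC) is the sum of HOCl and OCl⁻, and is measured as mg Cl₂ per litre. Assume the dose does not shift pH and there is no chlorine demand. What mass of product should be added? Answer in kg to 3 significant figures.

1.95 kg

Volume: 177,000 US gal × 3.785 L/gal = 669,945 L.
[OCl⁻]/[HOCl] = 10^(pH − pKa) = 10^(7.42 − 7.43) = 0.9772; fraction as HOCl = 1/(1 + 0.9772) = 0.5058.
Free chlorine required for 0.88 ppm HOCl: 0.88 / 0.5058 = 1.74 ppm.
FC to add: 1.74 − 0.1 = 1.64 mg/L as Cl₂.
Cl₂ equivalent: 1.64 mg/L × 669,945 L = 1099 g.
Product at 56.3% available Cl: 1099 / 0.563 = 1951 g.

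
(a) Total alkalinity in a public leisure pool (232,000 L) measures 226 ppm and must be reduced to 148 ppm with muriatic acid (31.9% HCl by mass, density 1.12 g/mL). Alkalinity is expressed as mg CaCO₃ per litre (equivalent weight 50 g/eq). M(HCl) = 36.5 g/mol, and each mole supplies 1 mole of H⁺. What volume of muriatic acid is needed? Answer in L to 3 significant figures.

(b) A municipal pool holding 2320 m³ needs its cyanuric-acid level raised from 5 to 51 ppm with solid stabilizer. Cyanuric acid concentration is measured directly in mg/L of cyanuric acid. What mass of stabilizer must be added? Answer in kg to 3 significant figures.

(a) 37.0 L; (b) 107 kg

(a) Alkalinity to neutralize: (226 − 148) = 78 mg/L as CaCO₃ × 232,000 L = 18,100 g as CaCO₃.
(a) Equivalents of H⁺ required: 18,100 ÷ 50 g/eq = 361.9 eq = 361.9 mol HCl.
(a) Mass of HCl: 361.9 × 36.5 = 13,210 g.
(a) Mass of 31.9% solution: 13,210 / 0.319 = 41,410 g.
(a) Volume: 41,410 g ÷ 1.12 g/mL = 36,970 mL.

(b) Volume: 2320 m³ = 2,320,000 L.
(b) CYA to add: (51 − 5) = 46 mg/L × 2,320,000 L = 106,700 g cyanuric acid.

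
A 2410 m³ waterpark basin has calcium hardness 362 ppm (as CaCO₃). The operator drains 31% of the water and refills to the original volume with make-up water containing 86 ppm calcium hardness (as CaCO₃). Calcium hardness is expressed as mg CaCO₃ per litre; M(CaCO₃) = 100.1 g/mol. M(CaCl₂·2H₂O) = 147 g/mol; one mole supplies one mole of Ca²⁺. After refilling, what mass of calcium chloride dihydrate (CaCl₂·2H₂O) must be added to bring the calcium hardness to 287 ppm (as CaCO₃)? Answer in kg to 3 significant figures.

Volume: 2410 m³ = 2,410,000 L.
After draining 31% and refilling: 362 × 0.69 + 86 × 0.31 = 276.44 ppm.
Deficit to target: 287 − 276.44 = 10.56 mg/L.
As CaCO₃: 10.56 mg/L × 2,410,000 L = 25,450 g; ÷ 100.1 = 254.2 mol Ca²⁺.
Mass: 254.2 × 147 = 37,370 g.

37.4 kg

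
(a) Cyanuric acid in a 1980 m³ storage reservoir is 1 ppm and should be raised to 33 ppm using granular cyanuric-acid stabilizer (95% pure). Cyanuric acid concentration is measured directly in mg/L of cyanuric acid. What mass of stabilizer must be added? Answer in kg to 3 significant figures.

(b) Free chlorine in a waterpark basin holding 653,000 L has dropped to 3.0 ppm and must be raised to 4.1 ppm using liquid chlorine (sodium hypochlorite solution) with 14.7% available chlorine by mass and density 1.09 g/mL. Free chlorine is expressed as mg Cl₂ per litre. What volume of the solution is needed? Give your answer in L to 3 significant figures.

(a) 66.7 kg; (b) 4.48 L

(a) Volume: 1980 m³ = 1,980,000 L.
(a) CYA to add: (33 − 1) = 32 mg/L × 1,980,000 L = 63,360 g cyanuric acid.
(a) At 95% purity: 63,360 / 0.95 = 66,690 g product.

(b) Chlorine deficit: 4.1 − 3.0 = 1.1 ppm = 1.1 mg/L as Cl₂.
(b) Cl₂ equivalent needed: 1.1 mg/L × 653,000 L = 718,300 mg = 718.3 g.
(b) Product at 14.7% available chlorine: 718.3 / 0.147 = 4886 g.
(b) Volume at density 1.09 g/mL: 4886 g ÷ 1.09 g/mL = 4483 mL.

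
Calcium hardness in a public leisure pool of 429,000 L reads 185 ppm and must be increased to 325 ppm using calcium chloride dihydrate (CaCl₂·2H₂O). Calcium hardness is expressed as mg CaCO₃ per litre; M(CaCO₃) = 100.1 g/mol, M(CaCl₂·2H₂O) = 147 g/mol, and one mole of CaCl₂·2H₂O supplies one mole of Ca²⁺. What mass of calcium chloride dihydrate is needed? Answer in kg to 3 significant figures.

88.2 kg

Hardness to add: (325 − 185) = 140 mg/L as CaCO₃ × 429,000 L = 60,060 g as CaCO₃.
Moles of Ca²⁺ (1 mol Ca²⁺ ≡ 1 mol CaCO₃): 60,060 / 100.1 g/mol = 600 mol.
Mass of CaCl₂·2H₂O: 600 × 147 = 88,200 g.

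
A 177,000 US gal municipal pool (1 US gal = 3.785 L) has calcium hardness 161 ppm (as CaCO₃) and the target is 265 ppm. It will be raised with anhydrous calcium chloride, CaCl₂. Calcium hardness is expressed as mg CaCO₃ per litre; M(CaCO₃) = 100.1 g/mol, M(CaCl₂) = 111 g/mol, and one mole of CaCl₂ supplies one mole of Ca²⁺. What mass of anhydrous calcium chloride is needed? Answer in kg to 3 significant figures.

Volume: 177,000 US gal × 3.785 L/gal = 669,945 L.
Hardness to add: (265 − 161) = 104 mg/L as CaCO₃ × 669,945 L = 69,670 g as CaCO₃.
Moles of Ca²⁺ (1 mol Ca²⁺ ≡ 1 mol CaCO₃): 69,670 / 100.1 g/mol = 696 mol.
Mass of CaCl₂: 696 × 111 = 77,260 g.

77.3 kg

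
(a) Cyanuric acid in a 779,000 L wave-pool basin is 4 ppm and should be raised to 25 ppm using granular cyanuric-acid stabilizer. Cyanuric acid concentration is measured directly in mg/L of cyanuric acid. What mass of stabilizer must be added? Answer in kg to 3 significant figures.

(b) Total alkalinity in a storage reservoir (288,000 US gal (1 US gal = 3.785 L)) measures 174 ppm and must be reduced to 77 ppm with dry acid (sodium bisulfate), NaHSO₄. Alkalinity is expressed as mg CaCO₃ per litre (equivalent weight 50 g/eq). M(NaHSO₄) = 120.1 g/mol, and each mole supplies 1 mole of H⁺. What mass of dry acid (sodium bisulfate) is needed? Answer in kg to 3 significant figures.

(a) 16.4 kg; (b) 254 kg

(a) CYA to add: (25 − 4) = 21 mg/L × 779,000 L = 16,360 g cyanuric acid.

(b) Volume: 288,000 US gal × 3.785 L/gal = 1,090,080 L.
(b) Alkalinity to neutralize: (174 − 77) = 97 mg/L as CaCO₃ × 1,090,080 L = 105,700 g as CaCO₃.
(b) Equivalents of H⁺ required: 105,700 ÷ 50 g/eq = 2115 eq = 2115 mol NaHSO₄.
(b) Mass of NaHSO₄: 2115 × 120.1 = 254,000 g.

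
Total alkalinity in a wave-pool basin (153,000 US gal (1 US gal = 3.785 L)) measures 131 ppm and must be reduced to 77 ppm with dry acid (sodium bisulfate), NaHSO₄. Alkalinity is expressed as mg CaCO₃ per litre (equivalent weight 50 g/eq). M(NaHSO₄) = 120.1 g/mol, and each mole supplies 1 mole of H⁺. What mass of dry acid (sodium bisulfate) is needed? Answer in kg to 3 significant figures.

Volume: 153,000 US gal × 3.785 L/gal = 579,105 L.
Alkalinity to neutralize: (131 − 77) = 54 mg/L as CaCO₃ × 579,105 L = 31,270 g as CaCO₃.
Equivalents of H⁺ required: 31,270 ÷ 50 g/eq = 625.4 eq = 625.4 mol NaHSO₄.
Mass of NaHSO₄: 625.4 × 120.1 = 75,110 g.

75.1 kg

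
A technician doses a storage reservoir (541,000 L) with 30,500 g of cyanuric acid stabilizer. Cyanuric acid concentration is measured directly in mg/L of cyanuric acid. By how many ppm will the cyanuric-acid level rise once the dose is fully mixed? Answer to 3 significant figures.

Rise: 30,500 g / 541,000 L × 1000 = 56.38 mg/L.

56.4 ppm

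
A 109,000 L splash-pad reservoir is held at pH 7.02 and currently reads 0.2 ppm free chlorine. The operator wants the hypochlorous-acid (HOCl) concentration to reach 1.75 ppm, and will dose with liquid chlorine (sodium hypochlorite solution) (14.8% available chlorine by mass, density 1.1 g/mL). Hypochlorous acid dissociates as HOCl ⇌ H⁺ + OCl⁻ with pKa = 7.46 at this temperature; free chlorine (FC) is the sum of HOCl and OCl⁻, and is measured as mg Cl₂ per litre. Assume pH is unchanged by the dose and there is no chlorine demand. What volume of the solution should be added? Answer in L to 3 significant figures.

[OCl⁻]/[HOCl] = 10^(pH − pKa) = 10^(7.02 − 7.46) = 0.3631; fraction as HOCl = 1/(1 + 0.3631) = 0.7336.
Free chlorine required for 1.75 ppm HOCl: 1.75 / 0.7336 = 2.385 ppm.
FC to add: 2.385 − 0.2 = 2.185 mg/L as Cl₂.
Cl₂ equivalent: 2.185 mg/L × 109,000 L = 238.2 g.
Product at 14.8% available Cl: 238.2 / 0.148 = 1610 g.
Volume: 1610 g ÷ 1.1 g/mL = 1463 mL.

1.46 L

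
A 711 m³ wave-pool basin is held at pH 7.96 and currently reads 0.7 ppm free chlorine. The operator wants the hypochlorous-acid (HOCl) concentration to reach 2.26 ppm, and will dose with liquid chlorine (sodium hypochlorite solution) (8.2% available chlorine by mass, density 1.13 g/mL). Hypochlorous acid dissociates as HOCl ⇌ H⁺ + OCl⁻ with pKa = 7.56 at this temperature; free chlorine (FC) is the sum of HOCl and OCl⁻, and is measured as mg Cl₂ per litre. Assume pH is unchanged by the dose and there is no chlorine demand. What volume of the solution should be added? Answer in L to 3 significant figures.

55.5 L

Volume: 711 m³ = 711,000 L.
[OCl⁻]/[HOCl] = 10^(pH − pKa) = 10^(7.96 − 7.56) = 2.512; fraction as HOCl = 1/(1 + 2.512) = 0.2847.
Free chlorine required for 2.26 ppm HOCl: 2.26 / 0.2847 = 7.937 ppm.
FC to add: 7.937 − 0.7 = 7.237 mg/L as Cl₂.
Cl₂ equivalent: 7.237 mg/L × 711,000 L = 5145 g.
Product at 8.2% available Cl: 5145 / 0.082 = 62,750 g.
Volume: 62,750 g ÷ 1.13 g/mL = 55,530 mL.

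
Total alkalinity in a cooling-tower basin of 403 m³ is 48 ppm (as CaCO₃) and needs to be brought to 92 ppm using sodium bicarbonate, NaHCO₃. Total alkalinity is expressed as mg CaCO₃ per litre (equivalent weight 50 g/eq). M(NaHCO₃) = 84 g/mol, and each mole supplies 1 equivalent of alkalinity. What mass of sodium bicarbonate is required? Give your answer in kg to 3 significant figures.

29.8 kg

Volume: 403 m³ = 403,000 L.
Alkalinity to add: (92 − 48) = 44 mg/L as CaCO₃ × 403,000 L = 17,730 g as CaCO₃.
Equivalents: 17,730 g ÷ 50 g/eq = 354.6 eq.
NaHCO₃ supplies 1 eq per mole → 354.6 mol.
Mass: 354.6 mol × 84 g/mol = 29,790 g.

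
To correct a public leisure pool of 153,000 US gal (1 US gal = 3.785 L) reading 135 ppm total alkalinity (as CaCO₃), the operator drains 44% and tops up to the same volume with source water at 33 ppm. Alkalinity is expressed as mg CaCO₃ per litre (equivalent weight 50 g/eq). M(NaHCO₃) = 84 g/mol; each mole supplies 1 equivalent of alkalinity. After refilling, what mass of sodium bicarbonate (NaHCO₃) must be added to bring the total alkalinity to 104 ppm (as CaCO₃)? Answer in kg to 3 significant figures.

13.5 kg

Volume: 153,000 US gal × 3.785 L/gal = 579,105 L.
After draining 44% and refilling: 135 × 0.56 + 33 × 0.44 = 90.12 ppm.
Deficit to target: 104 − 90.12 = 13.88 mg/L.
As CaCO₃: 13.88 mg/L × 579,105 L = 8038 g; ÷ 50 g/eq ÷ 1 = 160.8 mol NaHCO₃.
Mass: 160.8 × 84 = 13,500 g.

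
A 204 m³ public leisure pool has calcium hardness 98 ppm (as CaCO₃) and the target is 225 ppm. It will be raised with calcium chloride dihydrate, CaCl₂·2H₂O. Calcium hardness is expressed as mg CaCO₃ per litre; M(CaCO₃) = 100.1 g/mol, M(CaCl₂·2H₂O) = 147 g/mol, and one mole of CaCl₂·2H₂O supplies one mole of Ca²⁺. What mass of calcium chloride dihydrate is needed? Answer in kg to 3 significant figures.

38.0 kg

Volume: 204 m³ = 204,000 L.
Hardness to add: (225 − 98) = 127 mg/L as CaCO₃ × 204,000 L = 25,910 g as CaCO₃.
Moles of Ca²⁺ (1 mol Ca²⁺ ≡ 1 mol CaCO₃): 25,910 / 100.1 g/mol = 258.8 mol.
Mass of CaCl₂·2H₂O: 258.8 × 147 = 38,050 g.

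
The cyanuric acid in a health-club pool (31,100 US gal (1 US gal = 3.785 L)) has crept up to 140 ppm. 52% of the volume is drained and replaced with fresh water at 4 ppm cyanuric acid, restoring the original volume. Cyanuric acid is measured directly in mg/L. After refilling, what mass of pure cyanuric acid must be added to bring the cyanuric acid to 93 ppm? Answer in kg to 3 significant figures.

Volume: 31,100 US gal × 3.785 L/gal = 117,714 L.
After draining 52% and refilling: 140 × 0.48 + 4 × 0.52 = 69.28 ppm.
Deficit to target: 93 − 69.28 = 23.72 mg/L.
Mass: 23.72 mg/L × 117,714 L = 2792 g cyanuric acid.

2.79 kg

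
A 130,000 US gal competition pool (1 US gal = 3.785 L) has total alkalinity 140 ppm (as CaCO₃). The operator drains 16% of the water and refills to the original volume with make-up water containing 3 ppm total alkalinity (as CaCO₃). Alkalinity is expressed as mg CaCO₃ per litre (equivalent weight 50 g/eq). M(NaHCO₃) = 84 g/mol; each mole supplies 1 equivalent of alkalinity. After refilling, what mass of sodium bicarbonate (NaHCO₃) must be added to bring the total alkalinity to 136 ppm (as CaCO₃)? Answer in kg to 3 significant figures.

Volume: 130,000 US gal × 3.785 L/gal = 492,050 L.
After draining 16% and refilling: 140 × 0.84 + 3 × 0.16 = 118.08 ppm.
Deficit to target: 136 − 118.08 = 17.92 mg/L.
As CaCO₃: 17.92 mg/L × 492,050 L = 8818 g; ÷ 50 g/eq ÷ 1 = 176.4 mol NaHCO₃.
Mass: 176.4 × 84 = 14,810 g.

14.8 kg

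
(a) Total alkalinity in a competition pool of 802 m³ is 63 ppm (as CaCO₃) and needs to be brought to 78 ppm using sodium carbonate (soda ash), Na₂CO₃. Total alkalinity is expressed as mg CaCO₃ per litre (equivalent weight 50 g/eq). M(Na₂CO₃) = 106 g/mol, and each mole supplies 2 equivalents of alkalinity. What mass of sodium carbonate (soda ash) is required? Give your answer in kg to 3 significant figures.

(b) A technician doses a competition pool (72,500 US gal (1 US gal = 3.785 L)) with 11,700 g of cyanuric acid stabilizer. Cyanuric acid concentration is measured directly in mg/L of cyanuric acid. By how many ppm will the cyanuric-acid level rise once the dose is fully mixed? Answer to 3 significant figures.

(a) 12.8 kg; (b) 42.6 ppm

(a) Volume: 802 m³ = 802,000 L.
(a) Alkalinity to add: (78 − 63) = 15 mg/L as CaCO₃ × 802,000 L = 12,030 g as CaCO₃.
(a) Equivalents: 12,030 g ÷ 50 g/eq = 240.6 eq.
(a) Each mole of Na₂CO₃ supplies 2 eq, so 240.6 / 2 = 120.3 mol.
(a) Mass: 120.3 mol × 106 g/mol = 12,750 g.

(b) Volume: 72,500 US gal × 3.785 L/gal = 274,412 L.
(b) Rise: 11,700 g / 274,412 L × 1000 = 42.64 mg/L.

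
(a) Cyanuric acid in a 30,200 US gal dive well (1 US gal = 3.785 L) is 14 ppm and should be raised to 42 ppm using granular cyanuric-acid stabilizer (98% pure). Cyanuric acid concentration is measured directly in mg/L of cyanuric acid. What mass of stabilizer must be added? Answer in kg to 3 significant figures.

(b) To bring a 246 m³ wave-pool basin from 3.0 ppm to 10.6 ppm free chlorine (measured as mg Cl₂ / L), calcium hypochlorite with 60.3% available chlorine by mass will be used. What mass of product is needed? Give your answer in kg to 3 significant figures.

(a) 3.27 kg; (b) 3.10 kg

(a) Volume: 30,200 US gal × 3.785 L/gal = 114,307 L.
(a) CYA to add: (42 − 14) = 28 mg/L × 114,307 L = 3201 g cyanuric acid.
(a) At 98% purity: 3201 / 0.98 = 3266 g product.

(b) Volume: 246 m³ = 246,000 L.
(b) Chlorine deficit: 10.6 − 3.0 = 7.6 ppm = 7.6 mg/L as Cl₂.
(b) Cl₂ equivalent needed: 7.6 mg/L × 246,000 L = 1,870,000 mg = 1870 g.
(b) Product at 60.3% available chlorine: 1870 / 0.603 = 3100 g.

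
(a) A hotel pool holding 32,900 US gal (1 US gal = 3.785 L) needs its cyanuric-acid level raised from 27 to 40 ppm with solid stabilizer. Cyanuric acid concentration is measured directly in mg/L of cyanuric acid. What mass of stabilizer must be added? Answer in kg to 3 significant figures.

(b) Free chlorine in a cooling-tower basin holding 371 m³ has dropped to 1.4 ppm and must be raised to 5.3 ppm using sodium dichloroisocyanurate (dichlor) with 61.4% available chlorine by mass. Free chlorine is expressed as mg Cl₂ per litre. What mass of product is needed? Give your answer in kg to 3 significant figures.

(a) 1.62 kg; (b) 2.36 kg

(a) Volume: 32,900 US gal × 3.785 L/gal = 124,526 L.
(a) CYA to add: (40 − 27) = 13 mg/L × 124,526 L = 1619 g cyanuric acid.

(b) Volume: 371 m³ = 371,000 L.
(b) Chlorine deficit: 5.3 − 1.4 = 3.9 ppm = 3.9 mg/L as Cl₂.
(b) Cl₂ equivalent needed: 3.9 mg/L × 371,000 L = 1,447,000 mg = 1447 g.
(b) Product at 61.4% available chlorine: 1447 / 0.614 = 2357 g.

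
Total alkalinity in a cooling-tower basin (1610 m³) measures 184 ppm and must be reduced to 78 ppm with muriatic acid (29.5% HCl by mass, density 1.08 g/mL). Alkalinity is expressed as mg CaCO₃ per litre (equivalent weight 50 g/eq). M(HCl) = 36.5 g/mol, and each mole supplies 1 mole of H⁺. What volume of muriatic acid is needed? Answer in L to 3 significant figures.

391 L

Volume: 1610 m³ = 1,610,000 L.
Alkalinity to neutralize: (184 − 78) = 106 mg/L as CaCO₃ × 1,610,000 L = 170,700 g as CaCO₃.
Equivalents of H⁺ required: 170,700 ÷ 50 g/eq = 3413 eq = 3413 mol HCl.
Mass of HCl: 3413 × 36.5 = 124,600 g.
Mass of 29.5% solution: 124,600 / 0.295 = 422,300 g.
Volume: 422,300 g ÷ 1.08 g/mL = 391,000 mL.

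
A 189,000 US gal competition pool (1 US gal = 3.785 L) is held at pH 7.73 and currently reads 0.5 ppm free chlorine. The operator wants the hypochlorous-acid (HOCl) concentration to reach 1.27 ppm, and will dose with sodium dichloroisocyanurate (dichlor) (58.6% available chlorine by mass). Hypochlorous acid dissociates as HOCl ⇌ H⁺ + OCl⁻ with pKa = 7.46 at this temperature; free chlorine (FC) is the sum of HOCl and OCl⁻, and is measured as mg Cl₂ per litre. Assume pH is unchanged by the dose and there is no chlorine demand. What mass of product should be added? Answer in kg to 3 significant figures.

3.83 kg

Volume: 189,000 US gal × 3.785 L/gal = 715,365 L.
[OCl⁻]/[HOCl] = 10^(pH − pKa) = 10^(7.73 − 7.46) = 1.862; fraction as HOCl = 1/(1 + 1.862) = 0.3494.
Free chlorine required for 1.27 ppm HOCl: 1.27 / 0.3494 = 3.635 ppm.
FC to add: 3.635 − 0.5 = 3.135 mg/L as Cl₂.
Cl₂ equivalent: 3.135 mg/L × 715,365 L = 2243 g.
Product at 58.6% available Cl: 2243 / 0.586 = 3827 g.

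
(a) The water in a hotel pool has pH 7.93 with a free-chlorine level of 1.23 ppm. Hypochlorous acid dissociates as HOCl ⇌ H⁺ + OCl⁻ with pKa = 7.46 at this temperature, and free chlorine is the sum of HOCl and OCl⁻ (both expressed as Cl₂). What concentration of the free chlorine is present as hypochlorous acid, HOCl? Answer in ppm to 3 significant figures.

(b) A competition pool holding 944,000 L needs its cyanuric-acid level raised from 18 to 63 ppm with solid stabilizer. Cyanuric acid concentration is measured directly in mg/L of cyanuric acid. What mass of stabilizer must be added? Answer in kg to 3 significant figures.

(a) [OCl⁻]/[HOCl] = 10^(pH − pKa) = 10^(7.93 − 7.46) = 10^0.47 = 2.951.
(a) Fraction as HOCl = 1 / (1 + 2.951) = 0.2531.
(a) HOCl = 0.2531 × 1.23 ppm = 0.3113 ppm.

(b) CYA to add: (63 − 18) = 45 mg/L × 944,000 L = 42,480 g cyanuric acid.

(a) 0.311 ppm; (b) 42.5 kg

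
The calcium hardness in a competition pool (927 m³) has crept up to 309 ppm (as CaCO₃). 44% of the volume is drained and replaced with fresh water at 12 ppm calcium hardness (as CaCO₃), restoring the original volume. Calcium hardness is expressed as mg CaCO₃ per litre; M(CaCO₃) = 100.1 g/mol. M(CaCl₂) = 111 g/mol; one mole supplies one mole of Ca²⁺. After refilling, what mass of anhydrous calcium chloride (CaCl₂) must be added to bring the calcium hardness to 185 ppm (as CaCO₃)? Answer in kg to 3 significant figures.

6.87 kg

Volume: 927 m³ = 927,000 L.
After draining 44% and refilling: 309 × 0.56 + 12 × 0.44 = 178.32 ppm.
Deficit to target: 185 − 178.32 = 6.68 mg/L.
As CaCO₃: 6.68 mg/L × 927,000 L = 6192 g; ÷ 100.1 = 61.86 mol Ca²⁺.
Mass: 61.86 × 111 = 6867 g.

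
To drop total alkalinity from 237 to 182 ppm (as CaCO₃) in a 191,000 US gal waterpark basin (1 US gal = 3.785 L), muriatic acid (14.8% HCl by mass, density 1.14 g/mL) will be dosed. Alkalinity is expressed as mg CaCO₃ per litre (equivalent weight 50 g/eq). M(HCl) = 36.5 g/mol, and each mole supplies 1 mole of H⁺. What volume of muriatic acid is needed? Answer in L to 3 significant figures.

172 L

Volume: 191,000 US gal × 3.785 L/gal = 722,935 L.
Alkalinity to neutralize: (237 − 182) = 55 mg/L as CaCO₃ × 722,935 L = 39,760 g as CaCO₃.
Equivalents of H⁺ required: 39,760 ÷ 50 g/eq = 795.2 eq = 795.2 mol HCl.
Mass of HCl: 795.2 × 36.5 = 29,030 g.
Mass of 14.8% solution: 29,030 / 0.148 = 196,100 g.
Volume: 196,100 g ÷ 1.14 g/mL = 172,000 mL.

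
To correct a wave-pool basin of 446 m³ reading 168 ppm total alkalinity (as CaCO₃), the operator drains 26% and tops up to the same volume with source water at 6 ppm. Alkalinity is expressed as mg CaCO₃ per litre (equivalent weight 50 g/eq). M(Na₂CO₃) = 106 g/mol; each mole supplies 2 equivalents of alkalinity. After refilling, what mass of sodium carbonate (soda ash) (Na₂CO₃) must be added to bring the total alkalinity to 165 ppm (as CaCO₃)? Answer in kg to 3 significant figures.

Volume: 446 m³ = 446,000 L.
After draining 26% and refilling: 168 × 0.74 + 6 × 0.26 = 125.88 ppm.
Deficit to target: 165 − 125.88 = 39.12 mg/L.
As CaCO₃: 39.12 mg/L × 446,000 L = 17,450 g; ÷ 50 g/eq ÷ 2 = 174.5 mol Na₂CO₃.
Mass: 174.5 × 106 = 18,490 g.

18.5 kg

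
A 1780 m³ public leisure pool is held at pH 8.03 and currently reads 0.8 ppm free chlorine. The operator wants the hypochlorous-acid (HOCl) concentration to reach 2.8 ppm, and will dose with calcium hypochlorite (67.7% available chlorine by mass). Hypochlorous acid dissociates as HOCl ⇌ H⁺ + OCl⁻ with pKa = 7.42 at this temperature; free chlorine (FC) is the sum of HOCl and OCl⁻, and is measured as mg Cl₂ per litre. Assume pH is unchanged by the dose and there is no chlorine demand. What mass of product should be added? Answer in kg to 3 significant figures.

35.2 kg

Volume: 1780 m³ = 1,780,000 L.
[OCl⁻]/[HOCl] = 10^(pH − pKa) = 10^(8.03 − 7.42) = 4.074; fraction as HOCl = 1/(1 + 4.074) = 0.1971.
Free chlorine required for 2.8 ppm HOCl: 2.8 / 0.1971 = 14.21 ppm.
FC to add: 14.21 − 0.8 = 13.41 mg/L as Cl₂.
Cl₂ equivalent: 13.41 mg/L × 1,780,000 L = 23,860 g.
Product at 67.7% available Cl: 23,860 / 0.677 = 35,250 g.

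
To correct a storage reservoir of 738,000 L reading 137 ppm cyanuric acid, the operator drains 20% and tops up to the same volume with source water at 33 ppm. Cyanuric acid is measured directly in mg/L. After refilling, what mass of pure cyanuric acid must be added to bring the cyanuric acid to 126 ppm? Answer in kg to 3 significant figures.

7.23 kg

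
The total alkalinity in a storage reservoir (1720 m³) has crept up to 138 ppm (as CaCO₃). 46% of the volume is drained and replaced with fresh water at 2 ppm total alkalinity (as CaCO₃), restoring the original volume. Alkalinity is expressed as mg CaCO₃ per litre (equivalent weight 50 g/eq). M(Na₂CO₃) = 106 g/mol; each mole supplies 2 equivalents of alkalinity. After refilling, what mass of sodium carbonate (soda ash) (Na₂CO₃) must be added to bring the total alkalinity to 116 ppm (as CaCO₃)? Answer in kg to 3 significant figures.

73.9 kg

Volume: 1720 m³ = 1,720,000 L.
After draining 46% and refilling: 138 × 0.54 + 2 × 0.46 = 75.44 ppm.
Deficit to target: 116 − 75.44 = 40.56 mg/L.
As CaCO₃: 40.56 mg/L × 1,720,000 L = 69,760 g; ÷ 50 g/eq ÷ 2 = 697.6 mol Na₂CO₃.
Mass: 697.6 × 106 = 73,950 g.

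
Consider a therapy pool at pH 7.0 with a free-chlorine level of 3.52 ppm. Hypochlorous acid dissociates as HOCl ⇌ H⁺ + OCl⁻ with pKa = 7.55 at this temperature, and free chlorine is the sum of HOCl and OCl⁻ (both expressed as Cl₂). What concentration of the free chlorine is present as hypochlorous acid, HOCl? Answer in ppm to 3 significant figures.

2.75 ppm

[OCl⁻]/[HOCl] = 10^(pH − pKa) = 10^(7.0 − 7.55) = 10^-0.55 = 0.2818.
Fraction as HOCl = 1 / (1 + 0.2818) = 0.7801.
HOCl = 0.7801 × 3.52 ppm = 2.746 ppm.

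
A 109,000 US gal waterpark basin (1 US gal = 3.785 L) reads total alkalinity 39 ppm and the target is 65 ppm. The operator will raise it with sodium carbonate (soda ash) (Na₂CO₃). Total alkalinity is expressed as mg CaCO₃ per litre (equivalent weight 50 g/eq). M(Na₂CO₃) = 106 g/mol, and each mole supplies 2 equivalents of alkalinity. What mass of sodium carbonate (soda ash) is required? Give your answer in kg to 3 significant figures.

Volume: 109,000 US gal × 3.785 L/gal = 412,565 L.
Alkalinity to add: (65 − 39) = 26 mg/L as CaCO₃ × 412,565 L = 10,730 g as CaCO₃.
Equivalents: 10,730 g ÷ 50 g/eq = 214.5 eq.
Each mole of Na₂CO₃ supplies 2 eq, so 214.5 / 2 = 107.3 mol.
Mass: 107.3 mol × 106 g/mol = 11,370 g.

11.4 kg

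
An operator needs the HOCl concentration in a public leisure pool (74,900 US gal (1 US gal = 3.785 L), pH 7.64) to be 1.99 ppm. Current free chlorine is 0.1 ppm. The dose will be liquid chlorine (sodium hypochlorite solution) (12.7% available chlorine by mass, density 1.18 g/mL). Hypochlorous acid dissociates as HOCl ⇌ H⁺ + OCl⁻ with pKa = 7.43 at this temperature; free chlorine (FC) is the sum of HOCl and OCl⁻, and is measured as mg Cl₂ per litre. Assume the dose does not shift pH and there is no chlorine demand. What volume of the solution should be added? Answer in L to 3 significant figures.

9.68 L

Volume: 74,900 US gal × 3.785 L/gal = 283,496 L.
[OCl⁻]/[HOCl] = 10^(pH − pKa) = 10^(7.64 − 7.43) = 1.622; fraction as HOCl = 1/(1 + 1.622) = 0.3814.
Free chlorine required for 1.99 ppm HOCl: 1.99 / 0.3814 = 5.217 ppm.
FC to add: 5.217 − 0.1 = 5.117 mg/L as Cl₂.
Cl₂ equivalent: 5.117 mg/L × 283,496 L = 1451 g.
Product at 12.7% available Cl: 1451 / 0.127 = 11,420 g.
Volume: 11,420 g ÷ 1.18 g/mL = 9681 mL.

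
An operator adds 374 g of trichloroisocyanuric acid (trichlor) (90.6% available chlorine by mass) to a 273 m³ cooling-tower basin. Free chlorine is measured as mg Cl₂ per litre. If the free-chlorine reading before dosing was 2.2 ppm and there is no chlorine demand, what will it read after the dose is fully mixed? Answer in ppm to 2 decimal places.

3.44 ppm

Volume: 273 m³ = 273,000 L.
Available chlorine delivered: 374 g × 0.906 = 338.8 g as Cl₂.
Concentration rise: 338.8 g / 273,000 L = 1.241 mg/L = 1.24 ppm.
Final FC: 2.2 + 1.24 = 3.44 ppm.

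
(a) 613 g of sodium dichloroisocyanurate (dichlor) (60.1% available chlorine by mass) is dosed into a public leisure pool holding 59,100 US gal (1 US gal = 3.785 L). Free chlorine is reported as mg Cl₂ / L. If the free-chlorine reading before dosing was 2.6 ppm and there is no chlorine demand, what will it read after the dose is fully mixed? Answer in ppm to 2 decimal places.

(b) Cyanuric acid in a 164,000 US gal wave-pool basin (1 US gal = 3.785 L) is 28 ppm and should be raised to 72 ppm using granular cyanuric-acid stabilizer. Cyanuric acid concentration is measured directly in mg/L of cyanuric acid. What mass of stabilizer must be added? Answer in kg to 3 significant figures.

(a) 4.25 ppm; (b) 27.3 kg

(a) Volume: 59,100 US gal × 3.785 L/gal = 223,694 L.
(a) Available chlorine delivered: 613 g × 0.601 = 368.4 g as Cl₂.
(a) Concentration rise: 368.4 g / 223,694 L = 1.647 mg/L = 1.65 ppm.
(a) Final FC: 2.6 + 1.65 = 4.25 ppm.

(b) Volume: 164,000 US gal × 3.785 L/gal = 620,740 L.
(b) CYA to add: (72 − 28) = 44 mg/L × 620,740 L = 27,310 g cyanuric acid.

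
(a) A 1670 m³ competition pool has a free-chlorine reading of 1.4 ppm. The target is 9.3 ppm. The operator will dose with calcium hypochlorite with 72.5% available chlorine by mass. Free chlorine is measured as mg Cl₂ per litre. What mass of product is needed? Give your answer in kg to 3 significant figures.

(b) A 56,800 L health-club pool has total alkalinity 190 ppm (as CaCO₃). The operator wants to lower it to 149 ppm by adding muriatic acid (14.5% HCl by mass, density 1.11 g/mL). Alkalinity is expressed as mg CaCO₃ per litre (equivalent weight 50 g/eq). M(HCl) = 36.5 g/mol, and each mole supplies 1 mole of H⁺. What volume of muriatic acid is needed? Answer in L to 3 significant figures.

(a) Volume: 1670 m³ = 1,670,000 L.
(a) Chlorine deficit: 9.3 − 1.4 = 7.9 ppm = 7.9 mg/L as Cl₂.
(a) Cl₂ equivalent needed: 7.9 mg/L × 1,670,000 L = 13,190,000 mg = 13,190 g.
(a) Product at 72.5% available chlorine: 13,190 / 0.725 = 18,200 g.

(b) Alkalinity to neutralize: (190 − 149) = 41 mg/L as CaCO₃ × 56,800 L = 2329 g as CaCO₃.
(b) Equivalents of H⁺ required: 2329 ÷ 50 g/eq = 46.58 eq = 46.58 mol HCl.
(b) Mass of HCl: 46.58 × 36.5 = 1700 g.
(b) Mass of 14.5% solution: 1700 / 0.145 = 11,720 g.
(b) Volume: 11,720 g ÷ 1.11 g/mL = 10,560 mL.

(a) 18.2 kg; (b) 10.6 L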